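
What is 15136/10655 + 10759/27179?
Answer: 526018489/289592245 ≈ 1.8164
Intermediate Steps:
15136/10655 + 10759/27179 = 526018489/289592245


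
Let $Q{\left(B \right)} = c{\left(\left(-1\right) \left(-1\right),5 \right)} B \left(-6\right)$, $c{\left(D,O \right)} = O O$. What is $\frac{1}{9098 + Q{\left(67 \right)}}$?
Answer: $- \frac{1}{952} \approx -0.0010504$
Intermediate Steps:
$c{\left(D,O \right)} = O^{2}$
$Q{\left(B \right)} = - 150 B$ ($Q{\left(B \right)} = 5^{2} B \left(-6\right) = 25 B \left(-6\right) = - 150 B$)
$\frac{1}{9098 + Q{\left(67 \right)}} = \frac{1}{9098 - 10050} = \frac{1}{-952} = - \frac{1}{952}$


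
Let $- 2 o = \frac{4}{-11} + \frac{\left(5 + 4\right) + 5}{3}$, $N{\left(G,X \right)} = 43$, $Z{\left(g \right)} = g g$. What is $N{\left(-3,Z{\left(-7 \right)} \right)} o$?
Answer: $- \frac{3053}{33} \approx -92.515$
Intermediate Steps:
$Z{\left(g \right)} = g^{2}$
$o = - \frac{71}{33}$ ($o = - \frac{\frac{4}{-11} + \frac{\left(5 + 4\right) + 5}{3}}{2} = - \frac{4 \left(- \frac{1}{11}\right) + \left(9 + 5\right) \frac{1}{3}}{2} = - \frac{- \frac{4}{11} + 14 \cdot \frac{1}{3}}{2} = - \frac{- \frac{4}{11} + \frac{14}{3}}{2} = \left(- \frac{1}{2}\right) \frac{142}{33} = - \frac{71}{33} \approx -2.1515$)
$N{\left(-3,Z{\left(-7 \right)} \right)} o = 43 \left(- \frac{71}{33}\right) = - \frac{3053}{33}$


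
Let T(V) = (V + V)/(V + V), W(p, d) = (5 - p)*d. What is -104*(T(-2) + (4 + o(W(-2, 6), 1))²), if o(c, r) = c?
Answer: -220168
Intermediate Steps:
W(p, d) = d*(5 - p)
T(V) = 1 (T(V) = (2*V)/((2*V)) = (2*V)*(1/(2*V)) = 1)
-104*(T(-2) + (4 + o(W(-2, 6), 1))²) = -104*(1 + (4 + 6*(5 - 1*(-2)))²) = -104*(1 + (4 + 6*(5 + 2))²) = -104*(1 + (4 + 6*7)²) = -104*(1 + (4 + 42)²) = -104*(1 + 46²) = -104*(1 + 2116) = -104*2117 = -220168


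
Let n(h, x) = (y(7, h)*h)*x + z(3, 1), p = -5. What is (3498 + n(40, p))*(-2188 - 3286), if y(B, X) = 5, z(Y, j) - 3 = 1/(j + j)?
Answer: -13693211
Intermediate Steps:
z(Y, j) = 3 + 1/(2*j) (z(Y, j) = 3 + 1/(j + j) = 3 + 1/(2*j))
n(h, x) = 7/2 + 5*h*x (n(h, x) = (5*h)*x + (3 + (½)/1) = 5*h*x + (3 + (½)*1) = 5*h*x + (3 + ½) = 5*h*x + 7/2 = 7/2 + 5*h*x)
(3498 + n(40, p))*(-2188 - 3286) = (3498 + (7/2 + 5*40*(-5)))*(-2188 - 3286) = (3498 + (7/2 - 1000))*(-5474) = (3498 - 1993/2)*(-5474) = (5003/2)*(-5474) = -13693211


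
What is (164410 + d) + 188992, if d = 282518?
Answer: 635920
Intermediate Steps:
(164410 + d) + 188992 = (164410 + 282518) + 188992 = 446928 + 188992 = 635920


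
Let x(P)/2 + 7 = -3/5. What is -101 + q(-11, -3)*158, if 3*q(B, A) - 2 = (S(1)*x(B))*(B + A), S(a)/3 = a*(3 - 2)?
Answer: 504401/15 ≈ 33627.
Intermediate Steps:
x(P) = -76/5 (x(P) = -14 + 2*(-3/5) = -14 + 2*(-3*⅕) = -14 + 2*(-⅗) = -14 - 6/5 = -76/5)
S(a) = 3*a (S(a) = 3*(a*(3 - 2)) = 3*(a*1) = 3*a)
q(B, A) = ⅔ - 76*A/5 - 76*B/5 (q(B, A) = ⅔ + (((3*1)*(-76/5))*(B + A))/3 = ⅔ + ((3*(-76/5))*(A + B))/3 = ⅔ + (-228*(A + B)/5)/3 = ⅔ + (-228*A/5 - 228*B/5)/3 = ⅔ + (-76*A/5 - 76*B/5) = ⅔ - 76*A/5 - 76*B/5)
-101 + q(-11, -3)*158 = -101 + (⅔ - 76/5*(-3) - 76/5*(-11))*158 = -101 + (⅔ + 228/5 + 836/5)*158 = -101 + (3202/15)*158 = -101 + 505916/15 = 504401/15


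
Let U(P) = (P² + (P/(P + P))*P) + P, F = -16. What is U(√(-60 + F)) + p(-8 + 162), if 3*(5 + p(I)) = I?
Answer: -89/3 + 3*I*√19 ≈ -29.667 + 13.077*I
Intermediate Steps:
p(I) = -5 + I/3
U(P) = P² + 3*P/2 (U(P) = (P² + (P/((2*P)))*P) + P = (P² + ((1/(2*P))*P)*P) + P = (P² + P/2) + P = P² + 3*P/2)
U(√(-60 + F)) + p(-8 + 162) = √(-60 - 16)*(3 + 2*√(-60 - 16))/2 + (-5 + (-8 + 162)/3) = √(-76)*(3 + 2*√(-76))/2 + (-5 + (⅓)*154) = (2*I*√19)*(3 + 2*(2*I*√19))/2 + (-5 + 154/3) = (2*I*√19)*(3 + 4*I*√19)/2 + 139/3 = I*√19*(3 + 4*I*√19) + 139/3 = 139/3 + I*√19*(3 + 4*I*√19)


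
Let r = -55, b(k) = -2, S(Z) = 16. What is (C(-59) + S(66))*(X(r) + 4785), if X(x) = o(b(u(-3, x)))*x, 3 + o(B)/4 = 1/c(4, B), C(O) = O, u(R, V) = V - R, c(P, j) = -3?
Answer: -711865/3 ≈ -2.3729e+5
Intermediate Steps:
o(B) = -40/3 (o(B) = -12 + 4/(-3) = -12 + 4*(-⅓) = -12 - 4/3 = -40/3)
X(x) = -40*x/3
(C(-59) + S(66))*(X(r) + 4785) = (-59 + 16)*(-40/3*(-55) + 4785) = -43*(2200/3 + 4785) = -43*16555/3 = -711865/3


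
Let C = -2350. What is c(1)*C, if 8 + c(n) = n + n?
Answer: 14100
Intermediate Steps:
c(n) = -8 + 2*n (c(n) = -8 + (n + n) = -8 + 2*n)
c(1)*C = (-8 + 2*1)*(-2350) = (-8 + 2)*(-2350) = -6*(-2350) = 14100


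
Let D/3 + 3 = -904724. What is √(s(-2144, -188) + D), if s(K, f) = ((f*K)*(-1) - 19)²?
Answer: 10*√1624796401 ≈ 4.0309e+5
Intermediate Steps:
D = -2714181 (D = -9 + 3*(-904724) = -9 - 2714172 = -2714181)
s(K, f) = (-19 - K*f)² (s(K, f) = ((K*f)*(-1) - 19)² = (-K*f - 19)² = (-19 - K*f)²)
√(s(-2144, -188) + D) = √((19 - 2144*(-188))² - 2714181) = √((19 + 403072)² - 2714181) = √(403091² - 2714181) = √(162482354281 - 2714181) = √162479640100 = 10*√1624796401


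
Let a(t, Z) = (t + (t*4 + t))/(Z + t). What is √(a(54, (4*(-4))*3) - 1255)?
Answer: I*√1201 ≈ 34.655*I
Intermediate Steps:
a(t, Z) = 6*t/(Z + t) (a(t, Z) = (t + (4*t + t))/(Z + t) = (t + 5*t)/(Z + t) = (6*t)/(Z + t) = 6*t/(Z + t))
√(a(54, (4*(-4))*3) - 1255) = √(6*54/((4*(-4))*3 + 54) - 1255) = √(6*54/(-16*3 + 54) - 1255) = √(6*54/(-48 + 54) - 1255) = √(6*54/6 - 1255) = √(6*54*(⅙) - 1255) = √(54 - 1255) = √(-1201) = I*√1201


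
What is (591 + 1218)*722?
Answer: 1306098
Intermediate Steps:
(591 + 1218)*722 = 1809*722 = 1306098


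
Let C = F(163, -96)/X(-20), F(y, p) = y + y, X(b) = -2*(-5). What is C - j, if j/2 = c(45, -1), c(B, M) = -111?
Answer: 1273/5 ≈ 254.60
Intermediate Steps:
X(b) = 10
F(y, p) = 2*y
C = 163/5 (C = (2*163)/10 = 326*(⅒) = 163/5 ≈ 32.600)
j = -222 (j = 2*(-111) = -222)
C - j = 163/5 - 1*(-222) = 163/5 + 222 = 1273/5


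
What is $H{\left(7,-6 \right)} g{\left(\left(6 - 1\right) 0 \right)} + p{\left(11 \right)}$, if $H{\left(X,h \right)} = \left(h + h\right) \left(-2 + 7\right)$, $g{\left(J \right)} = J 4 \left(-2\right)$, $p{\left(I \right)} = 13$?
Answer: $13$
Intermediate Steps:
$g{\left(J \right)} = - 8 J$ ($g{\left(J \right)} = 4 J \left(-2\right) = - 8 J$)
$H{\left(X,h \right)} = 10 h$ ($H{\left(X,h \right)} = 2 h 5 = 10 h$)
$H{\left(7,-6 \right)} g{\left(\left(6 - 1\right) 0 \right)} + p{\left(11 \right)} = 10 \left(-6\right) \left(- 8 \left(6 - 1\right) 0\right) + 13 = - 60 \left(- 8 \cdot 5 \cdot 0\right) + 13 = - 60 \left(\left(-8\right) 0\right) + 13 = \left(-60\right) 0 + 13 = 0 + 13 = 13$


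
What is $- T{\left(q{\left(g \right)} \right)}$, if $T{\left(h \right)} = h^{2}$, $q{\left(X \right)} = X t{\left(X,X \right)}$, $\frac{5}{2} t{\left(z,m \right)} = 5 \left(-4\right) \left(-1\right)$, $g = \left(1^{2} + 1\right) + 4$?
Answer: $-2304$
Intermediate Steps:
$g = 6$ ($g = \left(1 + 1\right) + 4 = 2 + 4 = 6$)
$t{\left(z,m \right)} = 8$ ($t{\left(z,m \right)} = \frac{2 \cdot 5 \left(-4\right) \left(-1\right)}{5} = \frac{2 \left(\left(-20\right) \left(-1\right)\right)}{5} = \frac{2}{5} \cdot 20 = 8$)
$q{\left(X \right)} = 8 X$ ($q{\left(X \right)} = X 8 = 8 X$)
$- T{\left(q{\left(g \right)} \right)} = - \left(8 \cdot 6\right)^{2} = - 48^{2} = \left(-1\right) 2304 = -2304$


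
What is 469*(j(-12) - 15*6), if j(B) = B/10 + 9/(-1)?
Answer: -234969/5 ≈ -46994.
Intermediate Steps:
j(B) = -9 + B/10 (j(B) = B*(⅒) + 9*(-1) = B/10 - 9 = -9 + B/10)
469*(j(-12) - 15*6) = 469*((-9 + (⅒)*(-12)) - 15*6) = 469*((-9 - 6/5) - 90) = 469*(-51/5 - 90) = 469*(-501/5) = -234969/5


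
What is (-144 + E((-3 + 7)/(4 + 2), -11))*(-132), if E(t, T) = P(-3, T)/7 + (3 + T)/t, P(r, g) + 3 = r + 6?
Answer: 20592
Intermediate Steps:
P(r, g) = 3 + r (P(r, g) = -3 + (r + 6) = -3 + (6 + r) = 3 + r)
E(t, T) = (3 + T)/t (E(t, T) = (3 - 3)/7 + (3 + T)/t = 0*(1/7) + (3 + T)/t = 0 + (3 + T)/t = (3 + T)/t)
(-144 + E((-3 + 7)/(4 + 2), -11))*(-132) = (-144 + (3 - 11)/(((-3 + 7)/(4 + 2))))*(-132) = (-144 - 8/(4/6))*(-132) = (-144 - 8/(4*(1/6)))*(-132) = (-144 - 8/(2/3))*(-132) = (-144 + (3/2)*(-8))*(-132) = (-144 - 12)*(-132) = -156*(-132) = 20592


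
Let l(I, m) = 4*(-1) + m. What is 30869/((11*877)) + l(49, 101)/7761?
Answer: 240510068/74870367 ≈ 3.2124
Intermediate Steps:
l(I, m) = -4 + m
30869/((11*877)) + l(49, 101)/7761 = 30869/((11*877)) + (-4 + 101)/7761 = 30869/9647 + 97*(1/7761) = 30869*(1/9647) + 97/7761 = 30869/9647 + 97/7761 = 240510068/74870367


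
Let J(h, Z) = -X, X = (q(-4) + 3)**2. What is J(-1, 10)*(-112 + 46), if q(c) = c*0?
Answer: 594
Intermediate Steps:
q(c) = 0
X = 9 (X = (0 + 3)**2 = 3**2 = 9)
J(h, Z) = -9 (J(h, Z) = -1*9 = -9)
J(-1, 10)*(-112 + 46) = -9*(-112 + 46) = -9*(-66) = 594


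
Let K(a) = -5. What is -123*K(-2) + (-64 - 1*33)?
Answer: 518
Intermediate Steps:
-123*K(-2) + (-64 - 1*33) = -123*(-5) + (-64 - 1*33) = 615 + (-64 - 33) = 615 - 97 = 518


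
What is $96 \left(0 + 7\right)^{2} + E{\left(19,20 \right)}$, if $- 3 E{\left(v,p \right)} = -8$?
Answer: $\frac{14120}{3} \approx 4706.7$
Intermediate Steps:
$E{\left(v,p \right)} = \frac{8}{3}$ ($E{\left(v,p \right)} = \left(- \frac{1}{3}\right) \left(-8\right) = \frac{8}{3}$)
$96 \left(0 + 7\right)^{2} + E{\left(19,20 \right)} = 96 \left(0 + 7\right)^{2} + \frac{8}{3} = 96 \cdot 7^{2} + \frac{8}{3} = 96 \cdot 49 + \frac{8}{3} = 4704 + \frac{8}{3} = \frac{14120}{3}$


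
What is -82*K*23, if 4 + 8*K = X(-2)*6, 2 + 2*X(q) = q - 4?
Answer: 6601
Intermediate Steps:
X(q) = -3 + q/2 (X(q) = -1 + (q - 4)/2 = -1 + (-4 + q)/2 = -1 + (-2 + q/2) = -3 + q/2)
K = -7/2 (K = -½ + ((-3 + (½)*(-2))*6)/8 = -½ + ((-3 - 1)*6)/8 = -½ + (-4*6)/8 = -½ + (⅛)*(-24) = -½ - 3 = -7/2 ≈ -3.5000)
-82*K*23 = -82*(-7/2)*23 = 287*23 = 6601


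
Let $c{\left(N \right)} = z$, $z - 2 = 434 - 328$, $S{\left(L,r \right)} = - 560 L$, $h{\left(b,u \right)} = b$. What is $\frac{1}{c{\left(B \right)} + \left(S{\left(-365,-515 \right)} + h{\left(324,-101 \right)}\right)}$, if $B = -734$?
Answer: $\frac{1}{204832} \approx 4.8821 \cdot 10^{-6}$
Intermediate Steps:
$z = 108$ ($z = 2 + \left(434 - 328\right) = 2 + 106 = 108$)
$c{\left(N \right)} = 108$
$\frac{1}{c{\left(B \right)} + \left(S{\left(-365,-515 \right)} + h{\left(324,-101 \right)}\right)} = \frac{1}{108 + \left(\left(-560\right) \left(-365\right) + 324\right)} = \frac{1}{108 + \left(204400 + 324\right)} = \frac{1}{108 + 204724} = \frac{1}{204832}$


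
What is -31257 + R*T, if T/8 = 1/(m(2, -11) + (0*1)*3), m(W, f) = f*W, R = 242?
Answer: -31345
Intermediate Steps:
m(W, f) = W*f
T = -4/11 (T = 8/(2*(-11) + (0*1)*3) = 8/(-22 + 0*3) = 8/(-22 + 0) = 8/(-22) = 8*(-1/22) = -4/11 ≈ -0.36364)
-31257 + R*T = -31257 + 242*(-4/11) = -31257 - 88 = -31345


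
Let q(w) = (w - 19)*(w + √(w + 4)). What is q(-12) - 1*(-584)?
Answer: 956 - 62*I*√2 ≈ 956.0 - 87.681*I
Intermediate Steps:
q(w) = (-19 + w)*(w + √(4 + w))
q(-12) - 1*(-584) = ((-12)² - 19*(-12) - 19*√(4 - 12) - 12*√(4 - 12)) - 1*(-584) = (144 + 228 - 38*I*√2 - 24*I*√2) + 584 = (372 - 62*I*√2) + 584 = 956 - 62*I*√2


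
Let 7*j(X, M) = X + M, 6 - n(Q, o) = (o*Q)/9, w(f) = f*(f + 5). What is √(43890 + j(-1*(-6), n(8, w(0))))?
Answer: 39*√1414/7 ≈ 209.50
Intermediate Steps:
w(f) = f*(5 + f)
n(Q, o) = 6 - Q*o/9 (n(Q, o) = 6 - o*Q/9 = 6 - Q*o/9)
j(X, M) = M/7 + X/7 (j(X, M) = (X + M)/7 = (M + X)/7 = M/7 + X/7)
√(43890 + j(-1*(-6), n(8, w(0)))) = √(43890 + ((6 - ⅑*8*0*(5 + 0))/7 + (-1*(-6))/7)) = √(43890 + ((6 - ⅑*8*0*5)/7 + (⅐)*6)) = √(43890 + ((6 - ⅑*8*0)/7 + 6/7)) = √(43890 + ((6 + 0)/7 + 6/7)) = √(43890 + ((⅐)*6 + 6/7)) = √(43890 + (6/7 + 6/7)) = √(43890 + 12/7) = √(307242/7) = 39*√1414/7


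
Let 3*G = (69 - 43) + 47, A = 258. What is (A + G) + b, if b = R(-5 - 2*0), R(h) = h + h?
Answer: 817/3 ≈ 272.33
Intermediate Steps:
R(h) = 2*h
G = 73/3 (G = ((69 - 43) + 47)/3 = (26 + 47)/3 = (⅓)*73 = 73/3 ≈ 24.333)
b = -10 (b = 2*(-5 - 2*0) = 2*(-5 + 0) = 2*(-5) = -10)
(A + G) + b = (258 + 73/3) - 10 = 847/3 - 10 = 817/3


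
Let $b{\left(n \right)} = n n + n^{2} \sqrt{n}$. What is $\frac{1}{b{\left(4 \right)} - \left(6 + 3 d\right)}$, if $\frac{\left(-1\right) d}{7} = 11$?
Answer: $\frac{1}{273} \approx 0.003663$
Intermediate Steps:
$d = -77$ ($d = \left(-7\right) 11 = -77$)
$b{\left(n \right)} = n^{2} + n^{\frac{5}{2}}$
$\frac{1}{b{\left(4 \right)} - \left(6 + 3 d\right)} = \frac{1}{\left(4^{2} + 4^{\frac{5}{2}}\right) - -225} = \frac{1}{\left(16 + 32\right) + \left(231 - 6\right)} = \frac{1}{48 + 225} = \frac{1}{273}$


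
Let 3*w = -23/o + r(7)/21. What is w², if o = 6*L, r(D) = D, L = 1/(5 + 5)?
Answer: 1444/9 ≈ 160.44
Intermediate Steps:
L = ⅒ (L = 1/10 = ⅒ ≈ 0.10000)
o = ⅗ (o = 6*(⅒) = ⅗ ≈ 0.60000)
w = -38/3 (w = (-23/⅗ + 7/21)/3 = (-23*5/3 + 7*(1/21))/3 = (-115/3 + ⅓)/3 = (⅓)*(-38) = -38/3 ≈ -12.667)
w² = (-38/3)² = 1444/9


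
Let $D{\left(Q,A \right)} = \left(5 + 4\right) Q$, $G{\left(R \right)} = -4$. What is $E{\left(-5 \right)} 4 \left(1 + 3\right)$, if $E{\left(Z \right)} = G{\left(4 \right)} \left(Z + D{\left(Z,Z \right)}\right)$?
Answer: $3200$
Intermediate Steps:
$D{\left(Q,A \right)} = 9 Q$
$E{\left(Z \right)} = - 40 Z$ ($E{\left(Z \right)} = - 4 \left(Z + 9 Z\right) = - 4 \cdot 10 Z = - 40 Z$)
$E{\left(-5 \right)} 4 \left(1 + 3\right) = \left(-40\right) \left(-5\right) 4 \left(1 + 3\right) = 200 \cdot 4 \cdot 4 = 200 \cdot 16 = 3200$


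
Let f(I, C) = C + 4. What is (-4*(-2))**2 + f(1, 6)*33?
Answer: 394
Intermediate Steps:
f(I, C) = 4 + C
(-4*(-2))**2 + f(1, 6)*33 = (-4*(-2))**2 + (4 + 6)*33 = 8**2 + 10*33 = 64 + 330 = 394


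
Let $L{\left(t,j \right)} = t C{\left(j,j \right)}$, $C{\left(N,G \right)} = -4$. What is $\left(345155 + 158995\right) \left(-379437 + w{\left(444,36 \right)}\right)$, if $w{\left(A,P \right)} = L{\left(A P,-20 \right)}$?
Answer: $-223526497950$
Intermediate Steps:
$L{\left(t,j \right)} = - 4 t$ ($L{\left(t,j \right)} = t \left(-4\right) = - 4 t$)
$w{\left(A,P \right)} = - 4 A P$
$\left(345155 + 158995\right) \left(-379437 + w{\left(444,36 \right)}\right) = \left(345155 + 158995\right) \left(-379437 - 1776 \cdot 36\right) = 504150 \left(-379437 - 63936\right) = 504150 \left(-443373\right) = -223526497950$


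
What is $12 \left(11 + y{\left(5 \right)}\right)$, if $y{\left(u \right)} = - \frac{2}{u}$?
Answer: $\frac{636}{5} \approx 127.2$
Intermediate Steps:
$12 \left(11 + y{\left(5 \right)}\right) = 12 \left(11 - \frac{2}{5}\right) = 12 \cdot \frac{53}{5} = \frac{636}{5}$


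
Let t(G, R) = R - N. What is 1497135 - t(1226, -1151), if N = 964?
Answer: 1499250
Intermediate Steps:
t(G, R) = -964 + R (t(G, R) = R - 1*964 = R - 964 = -964 + R)
1497135 - t(1226, -1151) = 1497135 - (-964 - 1151) = 1497135 - 1*(-2115) = 1497135 + 2115 = 1499250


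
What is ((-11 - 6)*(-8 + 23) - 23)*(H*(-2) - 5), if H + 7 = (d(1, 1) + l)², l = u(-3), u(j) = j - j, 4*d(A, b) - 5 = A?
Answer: -1251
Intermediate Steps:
d(A, b) = 5/4 + A/4
u(j) = 0
l = 0
H = -19/4 (H = -7 + ((5/4 + (¼)*1) + 0)² = -7 + ((5/4 + ¼) + 0)² = -7 + (3/2 + 0)² = -7 + (3/2)² = -7 + 9/4 = -19/4 ≈ -4.7500)
((-11 - 6)*(-8 + 23) - 23)*(H*(-2) - 5) = ((-11 - 6)*(-8 + 23) - 23)*(-19/4*(-2) - 5) = (-17*15 - 23)*(19/2 - 5) = (-255 - 23)*(9/2) = -278*9/2 = -1251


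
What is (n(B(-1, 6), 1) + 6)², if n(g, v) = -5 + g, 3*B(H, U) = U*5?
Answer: 121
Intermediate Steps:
B(H, U) = 5*U/3 (B(H, U) = (U*5)/3 = (5*U)/3 = 5*U/3)
(n(B(-1, 6), 1) + 6)² = ((-5 + (5/3)*6) + 6)² = ((-5 + 10) + 6)² = (5 + 6)² = 11² = 121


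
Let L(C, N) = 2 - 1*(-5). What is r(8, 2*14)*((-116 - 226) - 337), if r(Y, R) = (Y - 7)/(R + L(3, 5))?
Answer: -97/5 ≈ -19.400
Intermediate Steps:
L(C, N) = 7 (L(C, N) = 2 + 5 = 7)
r(Y, R) = (-7 + Y)/(7 + R) (r(Y, R) = (Y - 7)/(R + 7) = (-7 + Y)/(7 + R))
r(8, 2*14)*((-116 - 226) - 337) = ((-7 + 8)/(7 + 2*14))*((-116 - 226) - 337) = (1/(7 + 28))*(-342 - 337) = (1/35)*(-679) = -97/5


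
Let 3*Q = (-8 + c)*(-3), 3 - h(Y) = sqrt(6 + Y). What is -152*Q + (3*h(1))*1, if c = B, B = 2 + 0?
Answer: -903 - 3*sqrt(7) ≈ -910.94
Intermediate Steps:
B = 2
c = 2
h(Y) = 3 - sqrt(6 + Y)
Q = 6 (Q = ((-8 + 2)*(-3))/3 = (-6*(-3))/3 = (1/3)*18 = 6)
-152*Q + (3*h(1))*1 = -152*6 + (3*(3 - sqrt(6 + 1)))*1 = -912 + (3*(3 - sqrt(7)))*1 = -912 + (9 - 3*sqrt(7))*1 = -912 + (9 - 3*sqrt(7)) = -903 - 3*sqrt(7)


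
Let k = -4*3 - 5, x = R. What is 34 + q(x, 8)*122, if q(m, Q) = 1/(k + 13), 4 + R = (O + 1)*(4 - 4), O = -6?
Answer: 7/2 ≈ 3.5000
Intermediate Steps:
R = -4 (R = -4 + (-6 + 1)*(4 - 4) = -4 - 5*0 = -4 + 0 = -4)
x = -4
k = -17 (k = -12 - 5 = -17)
q(m, Q) = -¼ (q(m, Q) = 1/(-17 + 13) = 1/(-4) = -¼)
34 + q(x, 8)*122 = 34 - ¼*122 = 34 - 61/2 = 7/2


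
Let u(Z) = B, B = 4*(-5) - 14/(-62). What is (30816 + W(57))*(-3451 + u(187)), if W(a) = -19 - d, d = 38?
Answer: -3309483846/31 ≈ -1.0676e+8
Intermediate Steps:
W(a) = -57 (W(a) = -19 - 1*38 = -19 - 38 = -57)
B = -613/31 (B = -20 - 14*(-1/62) = -20 + 7/31 = -613/31 ≈ -19.774)
u(Z) = -613/31
(30816 + W(57))*(-3451 + u(187)) = (30816 - 57)*(-3451 - 613/31) = 30759*(-107594/31) = -3309483846/31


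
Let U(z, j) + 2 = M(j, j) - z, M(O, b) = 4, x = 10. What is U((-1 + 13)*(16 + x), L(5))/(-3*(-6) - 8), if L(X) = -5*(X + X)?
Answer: -31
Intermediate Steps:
L(X) = -10*X
U(z, j) = 2 - z (U(z, j) = -2 + (4 - z) = 2 - z)
U((-1 + 13)*(16 + x), L(5))/(-3*(-6) - 8) = (2 - (-1 + 13)*(16 + 10))/(-3*(-6) - 8) = (2 - 12*26)/(18 - 8) = (2 - 1*312)/10 = (2 - 312)*(⅒) = -310*⅒ = -31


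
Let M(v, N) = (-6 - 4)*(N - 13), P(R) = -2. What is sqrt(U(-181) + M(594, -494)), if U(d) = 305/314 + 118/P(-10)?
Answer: sqrt(494160326)/314 ≈ 70.795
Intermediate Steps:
M(v, N) = 130 - 10*N (M(v, N) = -10*(-13 + N) = 130 - 10*N)
U(d) = -18221/314 (U(d) = 305/314 + 118/(-2) = 305*(1/314) + 118*(-1/2) = 305/314 - 59 = -18221/314)
sqrt(U(-181) + M(594, -494)) = sqrt(-18221/314 + (130 - 10*(-494))) = sqrt(-18221/314 + (130 + 4940)) = sqrt(-18221/314 + 5070) = sqrt(1573759/314) = sqrt(494160326)/314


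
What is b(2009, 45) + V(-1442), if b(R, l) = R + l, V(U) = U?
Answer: 612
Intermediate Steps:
b(2009, 45) + V(-1442) = (2009 + 45) - 1442 = 2054 - 1442 = 612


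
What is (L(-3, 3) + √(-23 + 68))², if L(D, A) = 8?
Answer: 109 + 48*√5 ≈ 216.33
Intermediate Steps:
(L(-3, 3) + √(-23 + 68))² = (8 + √(-23 + 68))² = (8 + √45)² = (8 + 3*√5)²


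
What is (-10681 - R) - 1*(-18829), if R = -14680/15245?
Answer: 24846188/3049 ≈ 8149.0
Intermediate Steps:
R = -2936/3049 (R = -14680*1/15245 = -2936/3049 ≈ -0.96294)
(-10681 - R) - 1*(-18829) = (-10681 - 1*(-2936/3049)) - 1*(-18829) = (-10681 + 2936/3049) + 18829 = -32563433/3049 + 18829 = 24846188/3049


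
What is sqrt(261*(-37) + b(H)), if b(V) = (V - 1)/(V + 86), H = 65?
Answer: I*sqrt(220179593)/151 ≈ 98.268*I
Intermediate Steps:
b(V) = (-1 + V)/(86 + V)
sqrt(261*(-37) + b(H)) = sqrt(261*(-37) + (-1 + 65)/(86 + 65)) = sqrt(-9657 + 64/151) = sqrt(-1458143/151) = I*sqrt(220179593)/151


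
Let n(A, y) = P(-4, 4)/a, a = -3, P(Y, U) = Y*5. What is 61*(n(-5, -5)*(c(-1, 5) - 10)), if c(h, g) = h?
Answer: -13420/3 ≈ -4473.3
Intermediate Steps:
P(Y, U) = 5*Y
n(A, y) = 20/3 (n(A, y) = (5*(-4))/(-3) = -20*(-1/3) = 20/3)
61*(n(-5, -5)*(c(-1, 5) - 10)) = 61*(20*(-1 - 10)/3) = 61*((20/3)*(-11)) = 61*(-220/3) = -13420/3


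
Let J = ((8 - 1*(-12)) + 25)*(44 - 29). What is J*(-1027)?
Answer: -693225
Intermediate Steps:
J = 675 (J = ((8 + 12) + 25)*15 = (20 + 25)*15 = 45*15 = 675)
J*(-1027) = 675*(-1027) = -693225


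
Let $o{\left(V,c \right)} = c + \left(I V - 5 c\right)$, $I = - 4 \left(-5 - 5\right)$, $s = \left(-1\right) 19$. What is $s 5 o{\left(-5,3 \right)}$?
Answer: $20140$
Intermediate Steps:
$s = -19$
$I = 40$ ($I = \left(-4\right) \left(-10\right) = 40$)
$o{\left(V,c \right)} = - 4 c + 40 V$ ($o{\left(V,c \right)} = c + \left(40 V - 5 c\right) = c + \left(- 5 c + 40 V\right) = - 4 c + 40 V$)
$s 5 o{\left(-5,3 \right)} = \left(-19\right) 5 \left(\left(-4\right) 3 + 40 \left(-5\right)\right) = - 95 \left(-12 - 200\right) = \left(-95\right) \left(-212\right) = 20140$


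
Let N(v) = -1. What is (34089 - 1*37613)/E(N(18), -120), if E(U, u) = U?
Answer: 3524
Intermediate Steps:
(34089 - 1*37613)/E(N(18), -120) = (34089 - 1*37613)/(-1) = (34089 - 37613)*(-1) = -3524*(-1) = 3524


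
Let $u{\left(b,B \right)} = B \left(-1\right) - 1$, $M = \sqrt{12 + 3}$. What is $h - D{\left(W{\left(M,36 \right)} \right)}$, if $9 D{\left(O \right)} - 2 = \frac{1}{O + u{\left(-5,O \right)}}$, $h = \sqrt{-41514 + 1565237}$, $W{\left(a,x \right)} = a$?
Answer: $- \frac{1}{9} + \sqrt{1523723} \approx 1234.3$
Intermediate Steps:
$M = \sqrt{15} \approx 3.873$
$u{\left(b,B \right)} = -1 - B$ ($u{\left(b,B \right)} = - B - 1 = -1 - B$)
$h = \sqrt{1523723} \approx 1234.4$
$D{\left(O \right)} = \frac{1}{9}$ ($D{\left(O \right)} = \frac{2}{9} + \frac{1}{9 \left(O - \left(1 + O\right)\right)} = \frac{2}{9} + \frac{1}{9 \left(-1\right)} = \frac{2}{9} + \frac{1}{9} \left(-1\right) = \frac{2}{9} - \frac{1}{9} = \frac{1}{9}$)
$h - D{\left(W{\left(M,36 \right)} \right)} = \sqrt{1523723} - \frac{1}{9} = - \frac{1}{9} + \sqrt{1523723}$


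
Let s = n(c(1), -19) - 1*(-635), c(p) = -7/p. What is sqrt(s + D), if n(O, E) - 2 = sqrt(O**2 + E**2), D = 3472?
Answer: sqrt(4109 + sqrt(410)) ≈ 64.259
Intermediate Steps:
n(O, E) = 2 + sqrt(E**2 + O**2) (n(O, E) = 2 + sqrt(O**2 + E**2) = 2 + sqrt(E**2 + O**2))
s = 637 + sqrt(410) (s = (2 + sqrt((-19)**2 + (-7/1)**2)) - 1*(-635) = (2 + sqrt(361 + (-7*1)**2)) + 635 = (2 + sqrt(361 + (-7)**2)) + 635 = (2 + sqrt(361 + 49)) + 635 = (2 + sqrt(410)) + 635 = 637 + sqrt(410) ≈ 657.25)
sqrt(s + D) = sqrt((637 + sqrt(410)) + 3472) = sqrt(4109 + sqrt(410))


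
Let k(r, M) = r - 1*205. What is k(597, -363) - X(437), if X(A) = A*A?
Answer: -190577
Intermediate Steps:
k(r, M) = -205 + r (k(r, M) = r - 205 = -205 + r)
X(A) = A**2
k(597, -363) - X(437) = (-205 + 597) - 1*437**2 = 392 - 1*190969 = 392 - 190969 = -190577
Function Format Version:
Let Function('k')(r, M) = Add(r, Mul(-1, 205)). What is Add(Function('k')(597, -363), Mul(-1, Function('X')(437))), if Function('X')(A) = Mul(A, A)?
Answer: -190577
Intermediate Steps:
Function('k')(r, M) = Add(-205, r) (Function('k')(r, M) = Add(r, -205) = Add(-205, r))
Function('X')(A) = Pow(A, 2)
Add(Function('k')(597, -363), Mul(-1, Function('X')(437))) = Add(Add(-205, 597), Mul(-1, Pow(437, 2))) = Add(392, Mul(-1, 190969)) = Add(392, -190969) = -190577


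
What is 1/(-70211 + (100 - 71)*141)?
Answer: -1/66122 ≈ -1.5124e-5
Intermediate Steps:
1/(-70211 + (100 - 71)*141) = 1/(-70211 + 29*141) = 1/(-70211 + 4089) = 1/(-66122) = -1/66122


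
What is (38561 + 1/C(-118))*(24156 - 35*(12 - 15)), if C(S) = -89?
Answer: 83262005208/89 ≈ 9.3553e+8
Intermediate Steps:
(38561 + 1/C(-118))*(24156 - 35*(12 - 15)) = (38561 + 1/(-89))*(24156 - 35*(12 - 15)) = (38561 - 1/89)*(24156 - 35*(-3)) = 3431928*(24156 + 105)/89 = (3431928/89)*24261 = 83262005208/89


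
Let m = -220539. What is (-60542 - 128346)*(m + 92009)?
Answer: 24277774640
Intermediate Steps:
(-60542 - 128346)*(m + 92009) = (-60542 - 128346)*(-220539 + 92009) = -188888*(-128530) = 24277774640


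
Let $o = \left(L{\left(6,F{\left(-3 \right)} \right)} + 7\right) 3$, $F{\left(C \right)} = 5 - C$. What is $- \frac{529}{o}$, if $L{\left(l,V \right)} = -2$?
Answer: $- \frac{529}{15} \approx -35.267$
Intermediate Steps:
$o = 15$ ($o = \left(-2 + 7\right) 3 = 5 \cdot 3 = 15$)
$- \frac{529}{o} = - \frac{529}{15}$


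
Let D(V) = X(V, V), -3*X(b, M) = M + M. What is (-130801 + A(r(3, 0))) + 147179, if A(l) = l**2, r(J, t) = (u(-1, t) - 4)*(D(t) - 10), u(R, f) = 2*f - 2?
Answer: 19978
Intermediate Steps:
u(R, f) = -2 + 2*f
X(b, M) = -2*M/3 (X(b, M) = -(M + M)/3 = -2*M/3)
D(V) = -2*V/3
r(J, t) = (-10 - 2*t/3)*(-6 + 2*t) (r(J, t) = ((-2 + 2*t) - 4)*(-2*t/3 - 10) = (-6 + 2*t)*(-10 - 2*t/3) = (-10 - 2*t/3)*(-6 + 2*t))
(-130801 + A(r(3, 0))) + 147179 = (-130801 + (60 - 16*0 - 4/3*0**2)**2) + 147179 = (-130801 + (60 + 0 - 4/3*0)**2) + 147179 = (-130801 + (60 + 0 + 0)**2) + 147179 = (-130801 + 60**2) + 147179 = (-130801 + 3600) + 147179 = -127201 + 147179 = 19978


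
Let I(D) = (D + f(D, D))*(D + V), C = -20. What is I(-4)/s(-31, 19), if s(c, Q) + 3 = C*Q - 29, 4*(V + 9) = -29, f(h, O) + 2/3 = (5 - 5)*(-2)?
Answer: -189/824 ≈ -0.22937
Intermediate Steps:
f(h, O) = -2/3 (f(h, O) = -2/3 + (5 - 5)*(-2) = -2/3 + 0*(-2) = -2/3 + 0 = -2/3)
V = -65/4 (V = -9 + (1/4)*(-29) = -9 - 29/4 = -65/4 ≈ -16.250)
s(c, Q) = -32 - 20*Q (s(c, Q) = -3 + (-20*Q - 29) = -3 + (-29 - 20*Q) = -32 - 20*Q)
I(D) = (-65/4 + D)*(-2/3 + D) (I(D) = (D - 2/3)*(D - 65/4) = (-2/3 + D)*(-65/4 + D) = (-65/4 + D)*(-2/3 + D))
I(-4)/s(-31, 19) = (65/6 + (-4)**2 - 203/12*(-4))/(-32 - 20*19) = (65/6 + 16 + 203/3)/(-32 - 380) = (189/2)/(-412) = (189/2)*(-1/412) = -189/824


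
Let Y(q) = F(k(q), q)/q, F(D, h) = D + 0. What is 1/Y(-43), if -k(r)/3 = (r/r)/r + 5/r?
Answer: -1849/18 ≈ -102.72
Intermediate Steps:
k(r) = -18/r (k(r) = -3*((r/r)/r + 5/r) = -3*(1/r + 5/r) = -18/r)
F(D, h) = D
Y(q) = -18/q**2 (Y(q) = (-18/q)/q = -18/q**2)
1/Y(-43) = 1/(-18/(-43)**2) = 1/(-18*1/1849) = 1/(-18/1849) = -1849/18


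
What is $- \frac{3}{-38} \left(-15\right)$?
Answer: $- \frac{45}{38} \approx -1.1842$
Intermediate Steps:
$- \frac{3}{-38} \left(-15\right) = - \frac{3 \left(-1\right)}{38} \left(-15\right) = \left(-1\right) \left(- \frac{3}{38}\right) \left(-15\right) = \frac{3}{38} \left(-15\right) = - \frac{45}{38}$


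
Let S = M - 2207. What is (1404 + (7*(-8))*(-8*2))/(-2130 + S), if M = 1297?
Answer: -115/152 ≈ -0.75658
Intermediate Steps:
S = -910 (S = 1297 - 2207 = -910)
(1404 + (7*(-8))*(-8*2))/(-2130 + S) = (1404 + (7*(-8))*(-8*2))/(-2130 - 910) = (1404 - 56*(-16))/(-3040) = (1404 + 896)*(-1/3040) = 2300*(-1/3040) = -115/152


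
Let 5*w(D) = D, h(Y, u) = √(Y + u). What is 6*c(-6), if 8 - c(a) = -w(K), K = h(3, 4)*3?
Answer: 48 + 18*√7/5 ≈ 57.525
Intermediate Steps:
K = 3*√7 (K = √(3 + 4)*3 = √7*3 = 3*√7 ≈ 7.9373)
w(D) = D/5
c(a) = 8 + 3*√7/5 (c(a) = 8 - (-1)*(3*√7)/5 = 8 - (-1)*3*√7/5 = 8 - (-3)*√7/5 = 8 + 3*√7/5)
6*c(-6) = 6*(8 + 3*√7/5) = 48 + 18*√7/5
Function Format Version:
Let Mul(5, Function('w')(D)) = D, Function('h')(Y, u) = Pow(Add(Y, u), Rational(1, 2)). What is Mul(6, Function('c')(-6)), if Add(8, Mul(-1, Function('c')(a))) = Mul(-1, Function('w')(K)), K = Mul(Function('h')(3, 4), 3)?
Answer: Add(48, Mul(Rational(18, 5), Pow(7, Rational(1, 2)))) ≈ 57.525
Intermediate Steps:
K = Mul(3, Pow(7, Rational(1, 2))) (K = Mul(Pow(Add(3, 4), Rational(1, 2)), 3) = Mul(Pow(7, Rational(1, 2)), 3) = Mul(3, Pow(7, Rational(1, 2))) ≈ 7.9373)
Function('w')(D) = Mul(Rational(1, 5), D)
Function('c')(a) = Add(8, Mul(Rational(3, 5), Pow(7, Rational(1, 2)))) (Function('c')(a) = Add(8, Mul(-1, Mul(-1, Mul(Rational(1, 5), Mul(3, Pow(7, Rational(1, 2))))))) = Add(8, Mul(-1, Mul(-1, Mul(Rational(3, 5), Pow(7, Rational(1, 2)))))) = Add(8, Mul(-1, Mul(Rational(-3, 5), Pow(7, Rational(1, 2))))) = Add(8, Mul(Rational(3, 5), Pow(7, Rational(1, 2)))))
Mul(6, Function('c')(-6)) = Mul(6, Add(8, Mul(Rational(3, 5), Pow(7, Rational(1, 2))))) = Add(48, Mul(Rational(18, 5), Pow(7, Rational(1, 2))))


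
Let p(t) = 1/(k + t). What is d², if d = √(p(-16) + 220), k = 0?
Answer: 3519/16 ≈ 219.94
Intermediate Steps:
p(t) = 1/t (p(t) = 1/(0 + t) = 1/t)
d = 3*√391/4 (d = √(1/(-16) + 220) = √(-1/16 + 220) = √(3519/16) = 3*√391/4 ≈ 14.830)
d² = (3*√391/4)² = 3519/16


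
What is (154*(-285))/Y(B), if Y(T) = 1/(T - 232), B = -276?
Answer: 22296120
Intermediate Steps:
Y(T) = 1/(-232 + T)
(154*(-285))/Y(B) = (154*(-285))/(1/(-232 - 276)) = -43890/(1/(-508)) = -43890/(-1/508) = -43890*(-508) = 22296120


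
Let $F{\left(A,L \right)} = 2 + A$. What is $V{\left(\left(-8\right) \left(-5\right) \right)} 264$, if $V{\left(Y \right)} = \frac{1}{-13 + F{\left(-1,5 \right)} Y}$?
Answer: $\frac{88}{9} \approx 9.7778$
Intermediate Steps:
$V{\left(Y \right)} = \frac{1}{-13 + Y}$ ($V{\left(Y \right)} = \frac{1}{-13 + \left(2 - 1\right) Y} = \frac{1}{-13 + 1 Y} = \frac{1}{-13 + Y}$)
$V{\left(\left(-8\right) \left(-5\right) \right)} 264 = \frac{1}{-13 - -40} \cdot 264 = \frac{1}{-13 + 40} \cdot 264 = \frac{1}{27} \cdot 264 = \frac{88}{9}$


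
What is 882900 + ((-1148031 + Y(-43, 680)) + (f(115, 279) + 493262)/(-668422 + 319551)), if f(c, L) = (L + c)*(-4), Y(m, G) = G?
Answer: -92259776507/348871 ≈ -2.6445e+5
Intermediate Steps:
f(c, L) = -4*L - 4*c
882900 + ((-1148031 + Y(-43, 680)) + (f(115, 279) + 493262)/(-668422 + 319551)) = 882900 + ((-1148031 + 680) + ((-4*279 - 4*115) + 493262)/(-668422 + 319551)) = 882900 + (-1147351 + ((-1116 - 460) + 493262)/(-348871)) = 882900 + (-1147351 + (-1576 + 493262)*(-1/348871)) = 882900 + (-1147351 + 491686*(-1/348871)) = 882900 + (-1147351 - 491686/348871) = 882900 - 400277982407/348871 = -92259776507/348871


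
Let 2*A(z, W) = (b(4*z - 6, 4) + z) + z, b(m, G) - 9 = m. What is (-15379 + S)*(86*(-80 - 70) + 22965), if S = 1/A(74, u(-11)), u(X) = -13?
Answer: -23063648905/149 ≈ -1.5479e+8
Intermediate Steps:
b(m, G) = 9 + m
A(z, W) = 3/2 + 3*z (A(z, W) = (((9 + (4*z - 6)) + z) + z)/2 = (((9 + (-6 + 4*z)) + z) + z)/2 = (((3 + 4*z) + z) + z)/2 = ((3 + 5*z) + z)/2 = (3 + 6*z)/2 = 3/2 + 3*z)
S = 2/447 (S = 1/(3/2 + 3*74) = 1/(3/2 + 222) = 1/(447/2) = 2/447 ≈ 0.0044743)
(-15379 + S)*(86*(-80 - 70) + 22965) = (-15379 + 2/447)*(86*(-80 - 70) + 22965) = -6874411*(86*(-150) + 22965)/447 = -6874411*(-12900 + 22965)/447 = -6874411/447*10065 = -23063648905/149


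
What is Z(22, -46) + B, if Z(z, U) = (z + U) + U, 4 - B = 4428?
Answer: -4494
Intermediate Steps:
B = -4424 (B = 4 - 1*4428 = 4 - 4428 = -4424)
Z(z, U) = z + 2*U (Z(z, U) = (U + z) + U = z + 2*U)
Z(22, -46) + B = (22 + 2*(-46)) - 4424 = (22 - 92) - 4424 = -70 - 4424 = -4494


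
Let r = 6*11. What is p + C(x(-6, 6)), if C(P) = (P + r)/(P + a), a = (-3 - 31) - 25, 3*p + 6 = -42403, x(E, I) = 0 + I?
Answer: -2247893/159 ≈ -14138.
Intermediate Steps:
x(E, I) = I
r = 66
p = -42409/3 (p = -2 + (⅓)*(-42403) = -2 - 42403/3 = -42409/3 ≈ -14136.)
a = -59 (a = -34 - 25 = -59)
C(P) = (66 + P)/(-59 + P) (C(P) = (P + 66)/(P - 59) = (66 + P)/(-59 + P))
p + C(x(-6, 6)) = -42409/3 + (66 + 6)/(-59 + 6) = -42409/3 + 72/(-53) = -42409/3 - 1/53*72 = -42409/3 - 72/53 = -2247893/159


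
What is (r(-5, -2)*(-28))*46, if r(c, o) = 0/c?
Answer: 0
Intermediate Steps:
r(c, o) = 0
(r(-5, -2)*(-28))*46 = (0*(-28))*46 = 0*46 = 0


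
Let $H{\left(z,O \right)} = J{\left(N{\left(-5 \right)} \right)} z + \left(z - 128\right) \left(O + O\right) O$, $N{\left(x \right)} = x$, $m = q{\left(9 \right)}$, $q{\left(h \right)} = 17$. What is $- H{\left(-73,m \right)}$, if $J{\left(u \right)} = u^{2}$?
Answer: $118003$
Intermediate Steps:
$m = 17$
$H{\left(z,O \right)} = 25 z + 2 O^{2} \left(-128 + z\right)$ ($H{\left(z,O \right)} = \left(-5\right)^{2} z + \left(z - 128\right) \left(O + O\right) O = 25 z + \left(-128 + z\right) 2 O O = 25 z + 2 O \left(-128 + z\right) O = 25 z + 2 O^{2} \left(-128 + z\right)$)
$- H{\left(-73,m \right)} = - (- 256 \cdot 17^{2} + 25 \left(-73\right) + 2 \left(-73\right) 17^{2}) = - (\left(-256\right) 289 - 1825 + 2 \left(-73\right) 289) = - (-73984 - 1825 - 42194) = \left(-1\right) \left(-118003\right) = 118003$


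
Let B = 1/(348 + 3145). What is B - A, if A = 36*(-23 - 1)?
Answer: 3017953/3493 ≈ 864.00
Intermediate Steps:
B = 1/3493 ≈ 0.00028629
A = -864 (A = 36*(-24) = -864)
B - A = 1/3493 - 1*(-864) = 1/3493 + 864 = 3017953/3493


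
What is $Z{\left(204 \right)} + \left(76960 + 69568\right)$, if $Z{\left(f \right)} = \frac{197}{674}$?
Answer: $\frac{98760069}{674} \approx 1.4653 \cdot 10^{5}$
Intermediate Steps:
$Z{\left(f \right)} = \frac{197}{674}$ ($Z{\left(f \right)} = 197 \cdot \frac{1}{674} = \frac{197}{674}$)
$Z{\left(204 \right)} + \left(76960 + 69568\right) = \frac{197}{674} + \left(76960 + 69568\right) = \frac{197}{674} + 146528 = \frac{98760069}{674}$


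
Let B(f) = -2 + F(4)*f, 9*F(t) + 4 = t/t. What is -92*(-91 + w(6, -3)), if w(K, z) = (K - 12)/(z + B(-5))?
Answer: 41032/5 ≈ 8206.4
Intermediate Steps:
F(t) = -⅓ (F(t) = -4/9 + (t/t)/9 = -4/9 + (⅑)*1 = -4/9 + ⅑ = -⅓)
B(f) = -2 - f/3
w(K, z) = (-12 + K)/(-⅓ + z) (w(K, z) = (K - 12)/(z + (-2 - ⅓*(-5))) = (-12 + K)/(z + (-2 + 5/3)) = (-12 + K)/(z - ⅓) = (-12 + K)/(-⅓ + z))
-92*(-91 + w(6, -3)) = -92*(-91 + 3*(-12 + 6)/(-1 + 3*(-3))) = -92*(-91 + 3*(-6)/(-1 - 9)) = -92*(-91 + 3*(-6)/(-10)) = -92*(-91 + 3*(-⅒)*(-6)) = -92*(-91 + 9/5) = -92*(-446/5) = 41032/5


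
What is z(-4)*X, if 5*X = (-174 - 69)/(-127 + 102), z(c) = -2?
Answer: -486/125 ≈ -3.8880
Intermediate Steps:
X = 243/125 (X = ((-174 - 69)/(-127 + 102))/5 = (-243/(-25))/5 = (-243*(-1/25))/5 = (1/5)*(243/25) = 243/125 ≈ 1.9440)
z(-4)*X = -2*243/125 = -486/125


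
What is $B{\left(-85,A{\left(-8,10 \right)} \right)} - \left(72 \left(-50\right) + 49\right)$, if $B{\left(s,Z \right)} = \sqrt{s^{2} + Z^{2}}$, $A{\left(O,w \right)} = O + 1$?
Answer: $3551 + \sqrt{7274} \approx 3636.3$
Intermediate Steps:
$A{\left(O,w \right)} = 1 + O$
$B{\left(s,Z \right)} = \sqrt{Z^{2} + s^{2}}$
$B{\left(-85,A{\left(-8,10 \right)} \right)} - \left(72 \left(-50\right) + 49\right) = \sqrt{\left(1 - 8\right)^{2} + \left(-85\right)^{2}} - \left(72 \left(-50\right) + 49\right) = \sqrt{\left(-7\right)^{2} + 7225} - \left(-3600 + 49\right) = \sqrt{49 + 7225} - -3551 = \sqrt{7274} + 3551 = 3551 + \sqrt{7274}$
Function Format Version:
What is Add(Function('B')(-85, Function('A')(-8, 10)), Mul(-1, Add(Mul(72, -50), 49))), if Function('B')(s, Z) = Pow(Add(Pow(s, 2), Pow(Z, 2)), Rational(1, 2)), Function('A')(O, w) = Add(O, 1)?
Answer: Add(3551, Pow(7274, Rational(1, 2))) ≈ 3636.3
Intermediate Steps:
Function('A')(O, w) = Add(1, O)
Function('B')(s, Z) = Pow(Add(Pow(Z, 2), Pow(s, 2)), Rational(1, 2))
Add(Function('B')(-85, Function('A')(-8, 10)), Mul(-1, Add(Mul(72, -50), 49))) = Add(Pow(Add(Pow(Add(1, -8), 2), Pow(-85, 2)), Rational(1, 2)), Mul(-1, Add(Mul(72, -50), 49))) = Add(Pow(Add(Pow(-7, 2), 7225), Rational(1, 2)), Mul(-1, Add(-3600, 49))) = Add(Pow(Add(49, 7225), Rational(1, 2)), Mul(-1, -3551)) = Add(Pow(7274, Rational(1, 2)), 3551) = Add(3551, Pow(7274, Rational(1, 2)))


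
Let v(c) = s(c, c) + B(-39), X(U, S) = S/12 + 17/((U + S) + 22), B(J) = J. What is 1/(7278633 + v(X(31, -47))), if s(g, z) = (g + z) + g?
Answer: 4/29114363 ≈ 1.3739e-7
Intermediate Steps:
s(g, z) = z + 2*g
X(U, S) = 17/(22 + S + U) + S/12 (X(U, S) = S*(1/12) + 17/((S + U) + 22) = S/12 + 17/(22 + S + U) = 17/(22 + S + U) + S/12)
v(c) = -39 + 3*c (v(c) = (c + 2*c) - 39 = 3*c - 39 = -39 + 3*c)
1/(7278633 + v(X(31, -47))) = 1/(7278633 + (-39 + 3*((204 + (-47)² + 22*(-47) - 47*31)/(12*(22 - 47 + 31))))) = 1/(7278633 + (-39 + 3*((1/12)*(204 + 2209 - 1034 - 1457)/6))) = 1/(7278633 + (-39 + 3*((1/12)*(⅙)*(-78)))) = 1/(7278633 + (-39 + 3*(-13/12))) = 1/(7278633 + (-39 - 13/4)) = 1/(7278633 - 169/4) = 1/(29114363/4) = 4/29114363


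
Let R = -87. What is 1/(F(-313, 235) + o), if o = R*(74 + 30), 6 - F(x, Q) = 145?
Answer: -1/9187 ≈ -0.00010885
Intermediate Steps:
F(x, Q) = -139 (F(x, Q) = 6 - 1*145 = 6 - 145 = -139)
o = -9048 (o = -87*(74 + 30) = -87*104 = -9048)
1/(F(-313, 235) + o) = 1/(-139 - 9048) = 1/(-9187) = -1/9187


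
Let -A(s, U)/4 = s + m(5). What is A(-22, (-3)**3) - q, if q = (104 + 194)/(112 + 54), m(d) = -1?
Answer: 7487/83 ≈ 90.205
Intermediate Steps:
A(s, U) = 4 - 4*s (A(s, U) = -4*(s - 1) = -4*(-1 + s) = 4 - 4*s)
q = 149/83 (q = 298/166 = 298*(1/166) = 149/83 ≈ 1.7952)
A(-22, (-3)**3) - q = (4 - 4*(-22)) - 1*149/83 = (4 + 88) - 149/83 = 92 - 149/83 = 7487/83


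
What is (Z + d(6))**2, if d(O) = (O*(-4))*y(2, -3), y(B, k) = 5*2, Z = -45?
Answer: 81225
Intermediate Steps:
y(B, k) = 10
d(O) = -40*O (d(O) = (O*(-4))*10 = -4*O*10 = -40*O)
(Z + d(6))**2 = (-45 - 40*6)**2 = (-45 - 240)**2 = (-285)**2 = 81225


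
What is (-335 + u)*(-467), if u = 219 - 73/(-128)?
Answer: 6899925/128 ≈ 53906.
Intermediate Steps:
u = 28105/128 (u = 219 - 73*(-1)/128 = 219 - 1*(-73/128) = 219 + 73/128 = 28105/128 ≈ 219.57)
(-335 + u)*(-467) = (-335 + 28105/128)*(-467) = -14775/128*(-467) = 6899925/128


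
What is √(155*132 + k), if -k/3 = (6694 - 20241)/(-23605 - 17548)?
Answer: 3*√3849861956563/41153 ≈ 143.03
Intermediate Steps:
k = -40641/41153 (k = -3*(6694 - 20241)/(-23605 - 17548) = -(-40641)/(-41153) = -(-40641)*(-1)/41153 = -3*13547/41153 = -40641/41153 ≈ -0.98756)
√(155*132 + k) = √(155*132 - 40641/41153) = √(20460 - 40641/41153) = √(841949739/41153) = 3*√3849861956563/41153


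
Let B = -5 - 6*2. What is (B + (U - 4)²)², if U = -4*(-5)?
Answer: 57121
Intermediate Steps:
U = 20
B = -17 (B = -5 - 12 = -17)
(B + (U - 4)²)² = (-17 + (20 - 4)²)² = (-17 + 16²)² = (-17 + 256)² = 239² = 57121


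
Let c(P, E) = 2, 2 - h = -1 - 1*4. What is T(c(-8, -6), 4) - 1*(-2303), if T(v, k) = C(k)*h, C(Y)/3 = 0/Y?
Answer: 2303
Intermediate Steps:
C(Y) = 0 (C(Y) = 3*(0/Y) = 3*0 = 0)
h = 7 (h = 2 - (-1 - 1*4) = 2 - (-1 - 4) = 2 - 1*(-5) = 2 + 5 = 7)
T(v, k) = 0 (T(v, k) = 0*7 = 0)
T(c(-8, -6), 4) - 1*(-2303) = 0 - 1*(-2303) = 0 + 2303 = 2303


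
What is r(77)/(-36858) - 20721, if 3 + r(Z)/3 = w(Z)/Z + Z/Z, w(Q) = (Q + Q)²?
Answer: -127289256/6143 ≈ -20721.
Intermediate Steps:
w(Q) = 4*Q² (w(Q) = (2*Q)² = 4*Q²)
r(Z) = -6 + 12*Z (r(Z) = -9 + 3*((4*Z²)/Z + Z/Z) = -9 + 3*(4*Z + 1) = -9 + 3*(1 + 4*Z) = -9 + (3 + 12*Z) = -6 + 12*Z)
r(77)/(-36858) - 20721 = (-6 + 12*77)/(-36858) - 20721 = (-6 + 924)*(-1/36858) - 20721 = 918*(-1/36858) - 20721 = -153/6143 - 20721 = -127289256/6143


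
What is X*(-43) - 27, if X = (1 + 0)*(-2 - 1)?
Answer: 102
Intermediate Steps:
X = -3 (X = 1*(-3) = -3)
X*(-43) - 27 = -3*(-43) - 27 = 129 - 27 = 102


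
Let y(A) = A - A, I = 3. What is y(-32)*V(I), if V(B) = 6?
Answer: 0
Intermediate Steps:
y(A) = 0
y(-32)*V(I) = 0*6 = 0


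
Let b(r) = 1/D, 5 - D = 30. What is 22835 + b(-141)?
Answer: 570874/25 ≈ 22835.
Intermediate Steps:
D = -25 (D = 5 - 1*30 = 5 - 30 = -25)
b(r) = -1/25 (b(r) = 1/(-25) = -1/25)
22835 + b(-141) = 22835 - 1/25 = 570874/25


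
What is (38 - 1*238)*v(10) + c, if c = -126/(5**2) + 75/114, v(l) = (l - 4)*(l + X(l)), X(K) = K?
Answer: -22804163/950 ≈ -24004.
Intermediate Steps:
v(l) = 2*l*(-4 + l) (v(l) = (l - 4)*(l + l) = (-4 + l)*(2*l) = 2*l*(-4 + l))
c = -4163/950 (c = -126/25 + 75*(1/114) = -126*1/25 + 25/38 = -126/25 + 25/38 = -4163/950 ≈ -4.3821)
(38 - 1*238)*v(10) + c = (38 - 1*238)*(2*10*(-4 + 10)) - 4163/950 = (38 - 238)*(2*10*6) - 4163/950 = -200*120 - 4163/950 = -24000 - 4163/950 = -22804163/950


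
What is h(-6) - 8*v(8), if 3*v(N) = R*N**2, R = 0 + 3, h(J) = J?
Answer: -518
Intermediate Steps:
R = 3
v(N) = N**2 (v(N) = (3*N**2)/3 = N**2)
h(-6) - 8*v(8) = -6 - 8*8**2 = -6 - 8*64 = -6 - 512 = -518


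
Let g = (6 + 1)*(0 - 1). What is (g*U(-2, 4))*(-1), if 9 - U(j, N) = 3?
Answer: 42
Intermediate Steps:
U(j, N) = 6 (U(j, N) = 9 - 1*3 = 9 - 3 = 6)
g = -7 (g = 7*(-1) = -7)
(g*U(-2, 4))*(-1) = -7*6*(-1) = -42*(-1) = 42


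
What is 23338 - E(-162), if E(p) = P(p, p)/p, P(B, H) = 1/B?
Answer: 612482471/26244 ≈ 23338.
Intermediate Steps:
E(p) = p⁻² (E(p) = 1/(p*p) = p⁻²)
23338 - E(-162) = 23338 - 1/(-162)² = 23338 - 1*1/26244 = 23338 - 1/26244 = 612482471/26244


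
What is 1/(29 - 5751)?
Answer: -1/5722 ≈ -0.00017476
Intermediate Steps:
1/(29 - 5751) = 1/(-5722) = -1/5722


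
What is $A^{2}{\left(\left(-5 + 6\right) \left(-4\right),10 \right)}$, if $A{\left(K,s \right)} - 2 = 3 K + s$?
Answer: $0$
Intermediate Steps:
$A{\left(K,s \right)} = 2 + s + 3 K$ ($A{\left(K,s \right)} = 2 + \left(3 K + s\right) = 2 + \left(s + 3 K\right) = 2 + s + 3 K$)
$A^{2}{\left(\left(-5 + 6\right) \left(-4\right),10 \right)} = \left(2 + 10 + 3 \left(-5 + 6\right) \left(-4\right)\right)^{2} = \left(2 + 10 + 3 \cdot 1 \left(-4\right)\right)^{2} = \left(2 + 10 + 3 \left(-4\right)\right)^{2} = \left(2 + 10 - 12\right)^{2} = 0^{2} = 0$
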